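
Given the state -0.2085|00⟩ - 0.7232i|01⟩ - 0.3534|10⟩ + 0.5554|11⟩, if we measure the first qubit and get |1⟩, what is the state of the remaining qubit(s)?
-0.5368|0⟩ + 0.8437|1⟩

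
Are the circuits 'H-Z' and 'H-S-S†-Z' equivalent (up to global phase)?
Yes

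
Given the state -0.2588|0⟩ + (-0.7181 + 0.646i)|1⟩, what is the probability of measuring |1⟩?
0.933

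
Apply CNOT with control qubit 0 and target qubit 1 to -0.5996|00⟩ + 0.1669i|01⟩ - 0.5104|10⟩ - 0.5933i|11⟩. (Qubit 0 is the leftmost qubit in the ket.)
-0.5996|00⟩ + 0.1669i|01⟩ - 0.5933i|10⟩ - 0.5104|11⟩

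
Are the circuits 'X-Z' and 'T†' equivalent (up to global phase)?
No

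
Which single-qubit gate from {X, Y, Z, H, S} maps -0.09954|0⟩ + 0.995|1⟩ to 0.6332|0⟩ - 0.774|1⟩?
H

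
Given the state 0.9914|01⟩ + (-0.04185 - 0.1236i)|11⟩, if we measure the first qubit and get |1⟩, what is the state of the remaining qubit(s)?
(-0.3207 - 0.9472i)|1⟩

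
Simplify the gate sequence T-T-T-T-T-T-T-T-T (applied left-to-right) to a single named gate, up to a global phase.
T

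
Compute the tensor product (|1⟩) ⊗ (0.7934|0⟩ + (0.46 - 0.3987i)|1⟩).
0.7934|10⟩ + (0.46 - 0.3987i)|11⟩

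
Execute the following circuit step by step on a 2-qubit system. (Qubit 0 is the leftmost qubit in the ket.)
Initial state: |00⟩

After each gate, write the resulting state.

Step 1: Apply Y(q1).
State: i|01⟩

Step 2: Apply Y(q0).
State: -|11⟩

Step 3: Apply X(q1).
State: -|10⟩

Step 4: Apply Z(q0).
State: |10⟩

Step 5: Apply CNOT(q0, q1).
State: |11⟩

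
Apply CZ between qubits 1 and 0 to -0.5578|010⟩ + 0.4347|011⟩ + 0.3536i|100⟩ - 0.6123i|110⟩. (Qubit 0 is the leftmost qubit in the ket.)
-0.5578|010⟩ + 0.4347|011⟩ + 0.3536i|100⟩ + 0.6123i|110⟩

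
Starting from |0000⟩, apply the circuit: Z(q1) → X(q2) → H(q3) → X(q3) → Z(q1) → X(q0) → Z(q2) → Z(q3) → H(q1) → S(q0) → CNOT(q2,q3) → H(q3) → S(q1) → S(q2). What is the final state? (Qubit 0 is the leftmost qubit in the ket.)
-1/√2|1011⟩ - (1/√2)i|1111⟩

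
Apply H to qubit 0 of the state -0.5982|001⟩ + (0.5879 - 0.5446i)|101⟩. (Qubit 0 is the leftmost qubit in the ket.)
(-0.007283 - 0.3851i)|001⟩ + (-0.8387 + 0.3851i)|101⟩

H on qubit 0 mixes each pair of kets that differ only in qubit 0: amplitudes (a, b) of (|…0…⟩, |…1…⟩) become ((a + b)/√2, (a − b)/√2). Kets absent from the input have amplitude 0.
(|001⟩, |101⟩): (a, b) = (-0.5982, (0.5879 - 0.5446i)) → ((-0.007283 - 0.3851i), (-0.8387 + 0.3851i))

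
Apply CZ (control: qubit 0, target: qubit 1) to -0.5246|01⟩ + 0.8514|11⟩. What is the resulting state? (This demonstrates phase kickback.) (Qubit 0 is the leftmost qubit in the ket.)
-0.5246|01⟩ - 0.8514|11⟩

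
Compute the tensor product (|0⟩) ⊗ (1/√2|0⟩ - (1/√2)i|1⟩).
1/√2|00⟩ - (1/√2)i|01⟩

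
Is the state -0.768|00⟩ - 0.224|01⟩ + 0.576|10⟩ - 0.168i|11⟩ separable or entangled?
Entangled

Writing the state as a|00⟩ + b|01⟩ + c|10⟩ + d|11⟩, it is a product state iff ad − bc = 0.
Here (a, b, c, d) = (-0.768, -0.224, 0.576, -0.168i): ad − bc = (-0.768)(-0.168i) − (-0.224)(0.576) = (0.129 + 0.129i) ≠ 0, so the state is entangled.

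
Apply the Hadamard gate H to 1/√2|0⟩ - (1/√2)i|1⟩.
(1/2 - (1/2)i)|0⟩ + (1/2 + (1/2)i)|1⟩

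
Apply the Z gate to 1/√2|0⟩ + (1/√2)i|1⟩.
1/√2|0⟩ - (1/√2)i|1⟩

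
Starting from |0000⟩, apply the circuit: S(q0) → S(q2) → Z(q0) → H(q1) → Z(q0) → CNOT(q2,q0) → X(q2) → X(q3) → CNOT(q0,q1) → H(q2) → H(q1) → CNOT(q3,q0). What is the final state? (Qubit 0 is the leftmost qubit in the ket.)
1/√2|1001⟩ - 1/√2|1011⟩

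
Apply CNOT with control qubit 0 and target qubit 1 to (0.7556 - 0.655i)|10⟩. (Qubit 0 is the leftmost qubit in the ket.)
(0.7556 - 0.655i)|11⟩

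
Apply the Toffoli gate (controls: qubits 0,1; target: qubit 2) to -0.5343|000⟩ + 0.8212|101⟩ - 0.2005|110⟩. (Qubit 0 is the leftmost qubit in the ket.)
-0.5343|000⟩ + 0.8212|101⟩ - 0.2005|111⟩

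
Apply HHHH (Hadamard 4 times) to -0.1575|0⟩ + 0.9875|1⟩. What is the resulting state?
-0.1575|0⟩ + 0.9875|1⟩

H² = I, so an even number of Hadamards cancels: H^4 = I and the state is unchanged.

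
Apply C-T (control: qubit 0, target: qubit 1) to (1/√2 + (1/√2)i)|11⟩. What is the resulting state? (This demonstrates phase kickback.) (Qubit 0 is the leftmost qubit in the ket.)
i|11⟩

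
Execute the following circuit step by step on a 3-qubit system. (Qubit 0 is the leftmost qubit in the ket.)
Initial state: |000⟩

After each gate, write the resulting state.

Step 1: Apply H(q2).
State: 1/√2|000⟩ + 1/√2|001⟩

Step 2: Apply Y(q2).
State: -(1/√2)i|000⟩ + (1/√2)i|001⟩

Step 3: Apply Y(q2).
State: 1/√2|000⟩ + 1/√2|001⟩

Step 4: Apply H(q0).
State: 1/2|000⟩ + 1/2|001⟩ + 1/2|100⟩ + 1/2|101⟩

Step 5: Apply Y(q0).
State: -(1/2)i|000⟩ - (1/2)i|001⟩ + (1/2)i|100⟩ + (1/2)i|101⟩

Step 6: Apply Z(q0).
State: -(1/2)i|000⟩ - (1/2)i|001⟩ - (1/2)i|100⟩ - (1/2)i|101⟩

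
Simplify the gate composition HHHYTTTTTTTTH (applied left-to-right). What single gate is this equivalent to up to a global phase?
Y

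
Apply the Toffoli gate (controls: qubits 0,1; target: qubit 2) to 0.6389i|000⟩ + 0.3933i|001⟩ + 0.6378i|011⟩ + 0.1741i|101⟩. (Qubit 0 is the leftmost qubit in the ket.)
0.6389i|000⟩ + 0.3933i|001⟩ + 0.6378i|011⟩ + 0.1741i|101⟩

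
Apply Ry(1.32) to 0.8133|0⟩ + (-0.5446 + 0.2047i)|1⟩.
(0.9764 - 0.1255i)|0⟩ + (0.06842 + 0.1617i)|1⟩

Ry(1.32) = [[cos(θ/2), −sin(θ/2)], [sin(θ/2), cos(θ/2)]]; θ = 1.32, cos(θ/2) ≈ 0.789992, sin(θ/2) ≈ 0.613117.
With a = amp(|0⟩) = 0.8133 and b = amp(|1⟩) = (-0.5446 + 0.2047i):
new amp(|0⟩) = (0.789992)·a + (-0.613117)·b = (0.9764 - 0.1255i)
new amp(|1⟩) = (0.613117)·a + (0.789992)·b = (0.06842 + 0.1617i)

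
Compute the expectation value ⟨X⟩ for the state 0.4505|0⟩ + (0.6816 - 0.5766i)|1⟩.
0.6141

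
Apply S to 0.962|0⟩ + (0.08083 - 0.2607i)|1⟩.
0.962|0⟩ + (0.2607 + 0.08083i)|1⟩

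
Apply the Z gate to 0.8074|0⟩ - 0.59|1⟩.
0.8074|0⟩ + 0.59|1⟩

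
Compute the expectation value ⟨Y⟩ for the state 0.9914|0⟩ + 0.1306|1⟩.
0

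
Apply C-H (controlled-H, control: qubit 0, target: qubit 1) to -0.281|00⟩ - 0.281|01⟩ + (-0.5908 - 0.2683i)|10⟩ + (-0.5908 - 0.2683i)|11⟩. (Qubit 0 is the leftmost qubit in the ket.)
-0.281|00⟩ - 0.281|01⟩ + (-0.8355 - 0.3794i)|10⟩

C-H leaves the control-|0⟩ kets |00⟩, |01⟩ unchanged and applies H to qubit 1 on the control-|1⟩ pair (|10⟩, |11⟩).
H = [[1/√2, 1/√2], [1/√2, -1/√2]].
With a = amp(|10⟩) = (-0.5908 - 0.2683i) and b = amp(|11⟩) = (-0.5908 - 0.2683i):
new amp(|10⟩) = (1/√2)·a + (1/√2)·b = (-0.8355 - 0.3794i)
new amp(|11⟩) = (1/√2)·a + (-1/√2)·b = 0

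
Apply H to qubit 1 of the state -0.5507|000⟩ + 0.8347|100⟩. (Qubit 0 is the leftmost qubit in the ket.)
-0.3894|000⟩ - 0.3894|010⟩ + 0.5902|100⟩ + 0.5902|110⟩

H on qubit 1 mixes each pair of kets that differ only in qubit 1: amplitudes (a, b) of (|…0…⟩, |…1…⟩) become ((a + b)/√2, (a − b)/√2). Kets absent from the input have amplitude 0.
(|000⟩, |010⟩): (a, b) = (-0.5507, 0) → (-0.3894, -0.3894)
(|100⟩, |110⟩): (a, b) = (0.8347, 0) → (0.5902, 0.5902)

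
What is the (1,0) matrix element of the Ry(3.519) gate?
0.9822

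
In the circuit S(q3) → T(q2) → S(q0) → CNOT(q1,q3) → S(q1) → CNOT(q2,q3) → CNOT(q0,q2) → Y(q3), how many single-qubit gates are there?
5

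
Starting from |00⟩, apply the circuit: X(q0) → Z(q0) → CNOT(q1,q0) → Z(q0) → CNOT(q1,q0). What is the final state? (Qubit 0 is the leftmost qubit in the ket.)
|10⟩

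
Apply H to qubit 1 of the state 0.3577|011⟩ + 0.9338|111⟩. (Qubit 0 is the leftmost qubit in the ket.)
0.2529|001⟩ - 0.2529|011⟩ + 0.6603|101⟩ - 0.6603|111⟩

H on qubit 1 mixes each pair of kets that differ only in qubit 1: amplitudes (a, b) of (|…0…⟩, |…1…⟩) become ((a + b)/√2, (a − b)/√2). Kets absent from the input have amplitude 0.
(|001⟩, |011⟩): (a, b) = (0, 0.3577) → (0.2529, -0.2529)
(|101⟩, |111⟩): (a, b) = (0, 0.9338) → (0.6603, -0.6603)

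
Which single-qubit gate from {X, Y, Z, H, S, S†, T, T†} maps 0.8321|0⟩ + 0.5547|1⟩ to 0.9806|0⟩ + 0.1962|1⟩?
H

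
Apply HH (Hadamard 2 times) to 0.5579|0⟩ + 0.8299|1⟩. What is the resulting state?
0.5579|0⟩ + 0.8299|1⟩

H² = I, so an even number of Hadamards cancels: H^2 = I and the state is unchanged.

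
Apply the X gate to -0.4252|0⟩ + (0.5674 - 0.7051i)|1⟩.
(0.5674 - 0.7051i)|0⟩ - 0.4252|1⟩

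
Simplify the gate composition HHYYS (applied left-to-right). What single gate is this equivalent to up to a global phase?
S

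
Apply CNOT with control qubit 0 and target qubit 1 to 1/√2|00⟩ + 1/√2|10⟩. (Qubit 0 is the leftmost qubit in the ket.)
1/√2|00⟩ + 1/√2|11⟩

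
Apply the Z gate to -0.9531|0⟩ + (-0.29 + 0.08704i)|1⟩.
-0.9531|0⟩ + (0.29 - 0.08704i)|1⟩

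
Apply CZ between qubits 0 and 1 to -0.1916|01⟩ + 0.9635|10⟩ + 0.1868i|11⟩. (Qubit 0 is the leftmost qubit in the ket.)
-0.1916|01⟩ + 0.9635|10⟩ - 0.1868i|11⟩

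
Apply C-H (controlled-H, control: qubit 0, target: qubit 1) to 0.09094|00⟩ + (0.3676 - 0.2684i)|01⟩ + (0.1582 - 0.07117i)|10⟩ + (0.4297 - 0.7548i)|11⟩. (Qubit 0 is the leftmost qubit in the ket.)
0.09094|00⟩ + (0.3676 - 0.2684i)|01⟩ + (0.4157 - 0.584i)|10⟩ + (-0.192 + 0.4834i)|11⟩

C-H leaves the control-|0⟩ kets |00⟩, |01⟩ unchanged and applies H to qubit 1 on the control-|1⟩ pair (|10⟩, |11⟩).
H = [[1/√2, 1/√2], [1/√2, -1/√2]].
With a = amp(|10⟩) = (0.1582 - 0.07117i) and b = amp(|11⟩) = (0.4297 - 0.7548i):
new amp(|10⟩) = (1/√2)·a + (1/√2)·b = (0.4157 - 0.584i)
new amp(|11⟩) = (1/√2)·a + (-1/√2)·b = (-0.192 + 0.4834i)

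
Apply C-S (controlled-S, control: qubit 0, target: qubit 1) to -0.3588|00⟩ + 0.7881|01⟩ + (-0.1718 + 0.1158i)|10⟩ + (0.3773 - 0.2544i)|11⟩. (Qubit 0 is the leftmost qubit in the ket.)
-0.3588|00⟩ + 0.7881|01⟩ + (-0.1718 + 0.1158i)|10⟩ + (0.2544 + 0.3773i)|11⟩

C-S leaves the control-|0⟩ kets |00⟩, |01⟩ unchanged and applies S to qubit 1 on the control-|1⟩ pair (|10⟩, |11⟩).
S = [[1, 0], [0, i]].
With a = amp(|10⟩) = (-0.1718 + 0.1158i) and b = amp(|11⟩) = (0.3773 - 0.2544i):
new amp(|10⟩) = (1)·a = (-0.1718 + 0.1158i)
new amp(|11⟩) = (i)·b = (0.2544 + 0.3773i)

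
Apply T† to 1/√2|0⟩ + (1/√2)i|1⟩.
1/√2|0⟩ + (1/2 + (1/2)i)|1⟩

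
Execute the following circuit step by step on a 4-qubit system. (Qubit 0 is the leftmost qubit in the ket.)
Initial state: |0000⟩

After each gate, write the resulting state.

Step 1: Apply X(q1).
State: |0100⟩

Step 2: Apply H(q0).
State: 1/√2|0100⟩ + 1/√2|1100⟩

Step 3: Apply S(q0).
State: 1/√2|0100⟩ + (1/√2)i|1100⟩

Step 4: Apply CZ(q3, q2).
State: 1/√2|0100⟩ + (1/√2)i|1100⟩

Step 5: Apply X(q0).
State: (1/√2)i|0100⟩ + 1/√2|1100⟩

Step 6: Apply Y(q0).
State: -(1/√2)i|0100⟩ - 1/√2|1100⟩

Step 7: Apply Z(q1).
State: (1/√2)i|0100⟩ + 1/√2|1100⟩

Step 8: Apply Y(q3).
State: -1/√2|0101⟩ + (1/√2)i|1101⟩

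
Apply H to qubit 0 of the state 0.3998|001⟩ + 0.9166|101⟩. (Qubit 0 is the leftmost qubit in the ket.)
0.9308|001⟩ - 0.3654|101⟩

H on qubit 0 mixes each pair of kets that differ only in qubit 0: amplitudes (a, b) of (|…0…⟩, |…1…⟩) become ((a + b)/√2, (a − b)/√2). Kets absent from the input have amplitude 0.
(|001⟩, |101⟩): (a, b) = (0.3998, 0.9166) → (0.9308, -0.3654)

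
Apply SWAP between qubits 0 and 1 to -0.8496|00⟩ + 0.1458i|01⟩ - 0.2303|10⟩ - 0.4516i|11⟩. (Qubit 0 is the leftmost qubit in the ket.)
-0.8496|00⟩ - 0.2303|01⟩ + 0.1458i|10⟩ - 0.4516i|11⟩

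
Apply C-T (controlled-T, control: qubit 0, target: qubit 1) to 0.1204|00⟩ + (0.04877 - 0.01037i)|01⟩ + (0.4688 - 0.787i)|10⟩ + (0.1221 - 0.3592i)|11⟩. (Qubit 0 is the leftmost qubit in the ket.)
0.1204|00⟩ + (0.04877 - 0.01037i)|01⟩ + (0.4688 - 0.787i)|10⟩ + (0.3403 - 0.1677i)|11⟩

C-T leaves the control-|0⟩ kets |00⟩, |01⟩ unchanged and applies T to qubit 1 on the control-|1⟩ pair (|10⟩, |11⟩).
T = [[1, 0], [0, (1/√2 + (1/√2)i)]].
With a = amp(|10⟩) = (0.4688 - 0.787i) and b = amp(|11⟩) = (0.1221 - 0.3592i):
new amp(|10⟩) = (1)·a = (0.4688 - 0.787i)
new amp(|11⟩) = (1/√2 + (1/√2)i)·b = (0.3403 - 0.1677i)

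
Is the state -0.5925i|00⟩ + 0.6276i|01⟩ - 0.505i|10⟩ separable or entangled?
Entangled

Writing the state as a|00⟩ + b|01⟩ + c|10⟩ + d|11⟩, it is a product state iff ad − bc = 0.
Here (a, b, c, d) = (-0.5925i, 0.6276i, -0.505i, 0): ad − bc = (-0.5925i)(0) − (0.6276i)(-0.505i) = -0.3169 ≠ 0, so the state is entangled.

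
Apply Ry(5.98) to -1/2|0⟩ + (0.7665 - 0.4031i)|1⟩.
(0.3785 + 0.06087i)|0⟩ + (-0.8332 + 0.3985i)|1⟩

Ry(5.98) = [[cos(θ/2), −sin(θ/2)], [sin(θ/2), cos(θ/2)]]; θ = 5.98, cos(θ/2) ≈ -0.988532, sin(θ/2) ≈ 0.151013.
With a = amp(|0⟩) = -1/2 and b = amp(|1⟩) = (0.7665 - 0.4031i):
new amp(|0⟩) = (-0.988532)·a + (-0.151013)·b = (0.3785 + 0.06087i)
new amp(|1⟩) = (0.151013)·a + (-0.988532)·b = (-0.8332 + 0.3985i)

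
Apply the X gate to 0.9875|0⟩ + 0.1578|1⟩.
0.1578|0⟩ + 0.9875|1⟩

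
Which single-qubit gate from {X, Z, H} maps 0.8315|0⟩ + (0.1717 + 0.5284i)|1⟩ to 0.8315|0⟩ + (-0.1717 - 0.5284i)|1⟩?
Z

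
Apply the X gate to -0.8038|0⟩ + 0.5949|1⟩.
0.5949|0⟩ - 0.8038|1⟩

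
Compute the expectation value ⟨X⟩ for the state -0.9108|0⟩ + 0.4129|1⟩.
-0.7521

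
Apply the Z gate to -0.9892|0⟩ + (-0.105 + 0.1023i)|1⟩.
-0.9892|0⟩ + (0.105 - 0.1023i)|1⟩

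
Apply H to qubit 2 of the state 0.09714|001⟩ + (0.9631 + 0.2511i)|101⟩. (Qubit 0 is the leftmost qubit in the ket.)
0.06869|000⟩ - 0.06869|001⟩ + (0.681 + 0.1776i)|100⟩ + (-0.681 - 0.1776i)|101⟩

H on qubit 2 mixes each pair of kets that differ only in qubit 2: amplitudes (a, b) of (|…0…⟩, |…1…⟩) become ((a + b)/√2, (a − b)/√2). Kets absent from the input have amplitude 0.
(|000⟩, |001⟩): (a, b) = (0, 0.09714) → (0.06869, -0.06869)
(|100⟩, |101⟩): (a, b) = (0, (0.9631 + 0.2511i)) → ((0.681 + 0.1776i), (-0.681 - 0.1776i))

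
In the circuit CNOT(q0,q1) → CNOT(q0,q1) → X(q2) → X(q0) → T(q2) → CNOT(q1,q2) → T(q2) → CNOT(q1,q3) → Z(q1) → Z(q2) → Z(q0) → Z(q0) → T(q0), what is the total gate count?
13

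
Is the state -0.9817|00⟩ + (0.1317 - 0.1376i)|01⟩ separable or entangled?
Separable

Writing the state as a|00⟩ + b|01⟩ + c|10⟩ + d|11⟩, it is a product state iff ad − bc = 0.
Here (a, b, c, d) = (-0.9817, (0.1317 - 0.1376i), 0, 0): ad − bc = (-0.9817)(0) − (0.1317 - 0.1376i)(0) = 0, so the state is separable.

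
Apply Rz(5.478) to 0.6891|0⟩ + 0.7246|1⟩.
(-0.634 - 0.27i)|0⟩ + (-0.6667 + 0.2839i)|1⟩

Rz(5.478) = [[e^(−iθ/2), 0], [0, e^(iθ/2)]] with e^(±iθ/2) = cos(θ/2) ± i·sin(θ/2); θ = 5.478, cos(θ/2) ≈ -0.920048, sin(θ/2) ≈ 0.391805.
With a = amp(|0⟩) = 0.6891 and b = amp(|1⟩) = 0.7246:
new amp(|0⟩) = (-0.920048 - 0.391805i)·a = (-0.634 - 0.27i)
new amp(|1⟩) = (-0.920048 + 0.391805i)·b = (-0.6667 + 0.2839i)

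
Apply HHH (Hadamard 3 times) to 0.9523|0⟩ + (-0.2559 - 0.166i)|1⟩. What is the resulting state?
(0.4924 - 0.1174i)|0⟩ + (0.8543 + 0.1174i)|1⟩

H² = I, so H^3 = H: a single Hadamard. With (a, b) = (0.9523, (-0.2559 - 0.166i)), H gives ((a + b)/√2, (a − b)/√2) = ((0.4924 - 0.1174i), (0.8543 + 0.1174i)).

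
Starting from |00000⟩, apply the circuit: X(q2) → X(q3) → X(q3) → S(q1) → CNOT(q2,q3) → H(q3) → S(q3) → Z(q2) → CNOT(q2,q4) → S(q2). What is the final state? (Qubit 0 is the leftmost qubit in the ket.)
-(1/√2)i|00101⟩ - 1/√2|00111⟩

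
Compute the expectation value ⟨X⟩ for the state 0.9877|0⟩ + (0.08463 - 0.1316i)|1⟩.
0.1672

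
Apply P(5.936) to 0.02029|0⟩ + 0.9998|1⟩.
0.02029|0⟩ + (0.9401 - 0.3402i)|1⟩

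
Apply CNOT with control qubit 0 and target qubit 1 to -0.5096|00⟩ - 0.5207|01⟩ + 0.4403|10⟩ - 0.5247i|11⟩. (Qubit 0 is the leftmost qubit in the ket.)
-0.5096|00⟩ - 0.5207|01⟩ - 0.5247i|10⟩ + 0.4403|11⟩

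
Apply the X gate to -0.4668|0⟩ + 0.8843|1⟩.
0.8843|0⟩ - 0.4668|1⟩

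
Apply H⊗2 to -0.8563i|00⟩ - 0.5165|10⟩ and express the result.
(-0.2583 - 0.4282i)|00⟩ + (-0.2583 - 0.4282i)|01⟩ + (0.2583 - 0.4282i)|10⟩ + (0.2583 - 0.4282i)|11⟩

H⊗2 gives amp(|y⟩) = (1/2) Σ_x (−1)^(x·y) amp(|x⟩), where x·y is the number of positions in which both x and y have a 1.
|00⟩: (-0.8563i - 0.5165)/2 = (-0.2583 - 0.4282i)
|01⟩: (-0.8563i - 0.5165)/2 = (-0.2583 - 0.4282i)
|10⟩: (-0.8563i + 0.5165)/2 = (0.2583 - 0.4282i)
|11⟩: (-0.8563i + 0.5165)/2 = (0.2583 - 0.4282i)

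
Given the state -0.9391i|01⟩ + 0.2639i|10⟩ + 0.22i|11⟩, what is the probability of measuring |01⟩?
0.8819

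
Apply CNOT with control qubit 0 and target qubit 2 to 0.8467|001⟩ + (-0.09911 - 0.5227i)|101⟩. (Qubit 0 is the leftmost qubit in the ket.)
0.8467|001⟩ + (-0.09911 - 0.5227i)|100⟩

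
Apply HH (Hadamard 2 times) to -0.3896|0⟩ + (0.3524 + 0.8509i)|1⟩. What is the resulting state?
-0.3896|0⟩ + (0.3524 + 0.8509i)|1⟩

H² = I, so an even number of Hadamards cancels: H^2 = I and the state is unchanged.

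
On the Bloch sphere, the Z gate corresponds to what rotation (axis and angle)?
Rotation by π around the z-axis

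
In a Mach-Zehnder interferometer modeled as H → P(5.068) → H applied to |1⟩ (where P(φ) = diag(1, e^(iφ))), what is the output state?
(0.3259 + 0.4687i)|0⟩ + (0.6741 - 0.4687i)|1⟩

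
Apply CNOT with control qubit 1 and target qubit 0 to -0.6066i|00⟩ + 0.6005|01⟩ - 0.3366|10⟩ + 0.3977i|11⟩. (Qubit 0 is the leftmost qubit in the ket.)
-0.6066i|00⟩ + 0.3977i|01⟩ - 0.3366|10⟩ + 0.6005|11⟩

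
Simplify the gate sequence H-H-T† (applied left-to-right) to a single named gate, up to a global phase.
T†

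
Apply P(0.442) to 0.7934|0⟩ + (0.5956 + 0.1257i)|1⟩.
0.7934|0⟩ + (0.4846 + 0.3684i)|1⟩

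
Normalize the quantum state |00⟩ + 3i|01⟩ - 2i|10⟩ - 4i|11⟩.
0.1826|00⟩ + 0.5477i|01⟩ - 0.3651i|10⟩ - 0.7303i|11⟩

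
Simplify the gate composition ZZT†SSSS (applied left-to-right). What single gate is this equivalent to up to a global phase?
T†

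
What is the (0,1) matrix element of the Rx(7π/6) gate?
-0.9659i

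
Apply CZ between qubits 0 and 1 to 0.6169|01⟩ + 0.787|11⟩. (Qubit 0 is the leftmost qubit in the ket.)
0.6169|01⟩ - 0.787|11⟩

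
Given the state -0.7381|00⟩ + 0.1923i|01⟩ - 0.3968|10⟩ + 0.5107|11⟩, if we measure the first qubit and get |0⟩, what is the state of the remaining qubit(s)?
-0.9677|0⟩ + 0.2521i|1⟩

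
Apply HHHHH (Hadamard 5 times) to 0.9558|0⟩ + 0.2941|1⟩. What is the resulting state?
0.8838|0⟩ + 0.4679|1⟩

H² = I, so H^5 = H: a single Hadamard. With (a, b) = (0.9558, 0.2941), H gives ((a + b)/√2, (a − b)/√2) = (0.8838, 0.4679).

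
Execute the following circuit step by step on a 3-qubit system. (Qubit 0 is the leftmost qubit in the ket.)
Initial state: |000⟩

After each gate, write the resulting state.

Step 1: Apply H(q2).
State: 1/√2|000⟩ + 1/√2|001⟩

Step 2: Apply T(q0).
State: 1/√2|000⟩ + 1/√2|001⟩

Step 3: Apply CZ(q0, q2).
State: 1/√2|000⟩ + 1/√2|001⟩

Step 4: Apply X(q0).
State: 1/√2|100⟩ + 1/√2|101⟩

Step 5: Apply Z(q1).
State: 1/√2|100⟩ + 1/√2|101⟩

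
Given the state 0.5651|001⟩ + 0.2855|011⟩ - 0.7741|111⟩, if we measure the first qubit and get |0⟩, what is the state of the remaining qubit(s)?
0.8926|01⟩ + 0.4509|11⟩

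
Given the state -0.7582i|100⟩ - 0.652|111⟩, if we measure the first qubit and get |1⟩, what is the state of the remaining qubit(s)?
-0.7582i|00⟩ - 0.652|11⟩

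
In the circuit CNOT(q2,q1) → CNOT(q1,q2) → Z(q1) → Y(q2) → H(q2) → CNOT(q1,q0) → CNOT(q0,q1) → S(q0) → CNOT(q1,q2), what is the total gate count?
9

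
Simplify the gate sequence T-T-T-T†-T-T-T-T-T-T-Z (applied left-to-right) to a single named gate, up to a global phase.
Z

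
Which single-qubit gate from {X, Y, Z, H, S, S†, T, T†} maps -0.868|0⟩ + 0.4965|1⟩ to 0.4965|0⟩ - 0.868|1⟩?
X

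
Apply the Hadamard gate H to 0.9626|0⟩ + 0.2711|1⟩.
0.8724|0⟩ + 0.489|1⟩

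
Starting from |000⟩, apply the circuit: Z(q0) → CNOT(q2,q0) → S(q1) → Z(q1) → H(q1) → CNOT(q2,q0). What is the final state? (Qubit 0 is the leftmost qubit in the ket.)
1/√2|000⟩ + 1/√2|010⟩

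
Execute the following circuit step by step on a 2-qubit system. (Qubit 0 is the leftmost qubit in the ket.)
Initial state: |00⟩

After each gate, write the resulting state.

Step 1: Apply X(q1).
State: |01⟩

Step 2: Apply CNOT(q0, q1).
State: |01⟩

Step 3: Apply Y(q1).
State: -i|00⟩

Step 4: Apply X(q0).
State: -i|10⟩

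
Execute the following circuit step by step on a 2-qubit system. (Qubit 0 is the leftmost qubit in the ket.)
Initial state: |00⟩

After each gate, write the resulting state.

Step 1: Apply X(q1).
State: |01⟩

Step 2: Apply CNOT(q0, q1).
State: |01⟩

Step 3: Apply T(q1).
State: (1/√2 + (1/√2)i)|01⟩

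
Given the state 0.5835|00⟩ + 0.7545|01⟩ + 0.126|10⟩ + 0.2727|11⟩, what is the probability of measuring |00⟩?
0.3405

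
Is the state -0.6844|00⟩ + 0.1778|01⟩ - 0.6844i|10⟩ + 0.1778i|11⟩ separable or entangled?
Separable

Writing the state as a|00⟩ + b|01⟩ + c|10⟩ + d|11⟩, it is a product state iff ad − bc = 0.
Here (a, b, c, d) = (-0.6844, 0.1778, -0.6844i, 0.1778i): ad − bc = (-0.6844)(0.1778i) − (0.1778)(-0.6844i) = 0, so the state is separable.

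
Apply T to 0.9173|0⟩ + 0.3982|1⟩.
0.9173|0⟩ + (0.2816 + 0.2816i)|1⟩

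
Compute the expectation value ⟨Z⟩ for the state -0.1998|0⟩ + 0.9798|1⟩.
-0.9201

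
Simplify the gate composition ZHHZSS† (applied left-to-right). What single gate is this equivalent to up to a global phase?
I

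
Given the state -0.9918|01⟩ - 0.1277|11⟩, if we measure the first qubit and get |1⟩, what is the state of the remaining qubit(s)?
-|1⟩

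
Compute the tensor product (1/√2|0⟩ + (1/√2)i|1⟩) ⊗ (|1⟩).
1/√2|01⟩ + (1/√2)i|11⟩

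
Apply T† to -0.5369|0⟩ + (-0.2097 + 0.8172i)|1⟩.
-0.5369|0⟩ + (0.4296 + 0.7261i)|1⟩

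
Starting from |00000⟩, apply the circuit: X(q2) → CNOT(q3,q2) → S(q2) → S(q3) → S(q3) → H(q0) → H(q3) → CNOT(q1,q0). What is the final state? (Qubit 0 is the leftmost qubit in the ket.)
(1/2)i|00100⟩ + (1/2)i|00110⟩ + (1/2)i|10100⟩ + (1/2)i|10110⟩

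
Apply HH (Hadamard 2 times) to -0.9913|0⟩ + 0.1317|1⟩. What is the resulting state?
-0.9913|0⟩ + 0.1317|1⟩

H² = I, so an even number of Hadamards cancels: H^2 = I and the state is unchanged.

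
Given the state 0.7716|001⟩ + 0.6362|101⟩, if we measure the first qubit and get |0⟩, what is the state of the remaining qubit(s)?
|01⟩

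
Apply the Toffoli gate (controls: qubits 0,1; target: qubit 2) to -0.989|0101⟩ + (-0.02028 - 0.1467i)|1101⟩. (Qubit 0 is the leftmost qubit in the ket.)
-0.989|0101⟩ + (-0.02028 - 0.1467i)|1111⟩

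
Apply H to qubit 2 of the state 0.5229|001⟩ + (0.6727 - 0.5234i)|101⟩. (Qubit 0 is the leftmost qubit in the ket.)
0.3697|000⟩ - 0.3697|001⟩ + (0.4757 - 0.3701i)|100⟩ + (-0.4757 + 0.3701i)|101⟩

H on qubit 2 mixes each pair of kets that differ only in qubit 2: amplitudes (a, b) of (|…0…⟩, |…1…⟩) become ((a + b)/√2, (a − b)/√2). Kets absent from the input have amplitude 0.
(|000⟩, |001⟩): (a, b) = (0, 0.5229) → (0.3697, -0.3697)
(|100⟩, |101⟩): (a, b) = (0, (0.6727 - 0.5234i)) → ((0.4757 - 0.3701i), (-0.4757 + 0.3701i))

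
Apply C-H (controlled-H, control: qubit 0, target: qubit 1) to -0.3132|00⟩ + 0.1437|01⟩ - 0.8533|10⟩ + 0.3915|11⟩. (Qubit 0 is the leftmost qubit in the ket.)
-0.3132|00⟩ + 0.1437|01⟩ - 0.3265|10⟩ - 0.8802|11⟩

C-H leaves the control-|0⟩ kets |00⟩, |01⟩ unchanged and applies H to qubit 1 on the control-|1⟩ pair (|10⟩, |11⟩).
H = [[1/√2, 1/√2], [1/√2, -1/√2]].
With a = amp(|10⟩) = -0.8533 and b = amp(|11⟩) = 0.3915:
new amp(|10⟩) = (1/√2)·a + (1/√2)·b = -0.3265
new amp(|11⟩) = (1/√2)·a + (-1/√2)·b = -0.8802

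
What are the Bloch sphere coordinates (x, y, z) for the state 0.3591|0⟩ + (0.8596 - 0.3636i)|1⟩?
(0.6174, -0.2611, -0.7422)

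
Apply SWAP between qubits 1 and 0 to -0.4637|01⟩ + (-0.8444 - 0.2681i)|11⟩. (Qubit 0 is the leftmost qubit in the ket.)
-0.4637|10⟩ + (-0.8444 - 0.2681i)|11⟩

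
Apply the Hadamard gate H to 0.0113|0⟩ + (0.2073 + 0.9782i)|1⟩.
(0.1546 + 0.6917i)|0⟩ + (-0.1386 - 0.6917i)|1⟩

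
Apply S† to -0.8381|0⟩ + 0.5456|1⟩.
-0.8381|0⟩ - 0.5456i|1⟩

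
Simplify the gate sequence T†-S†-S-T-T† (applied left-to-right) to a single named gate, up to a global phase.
T†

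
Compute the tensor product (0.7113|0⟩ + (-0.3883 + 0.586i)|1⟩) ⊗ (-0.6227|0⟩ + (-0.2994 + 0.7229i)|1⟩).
-0.4429|00⟩ + (-0.213 + 0.5142i)|01⟩ + (0.2418 - 0.3649i)|10⟩ + (-0.3074 - 0.4562i)|11⟩

amp(|b₁b₂…⟩) = product of the factor amplitudes for bits b₁, b₂, …; only kets whose every factor amplitude is nonzero survive.
|00⟩: (0.7113)(-0.6227) = -0.4429
|01⟩: (0.7113)(-0.2994 + 0.7229i) = (-0.213 + 0.5142i)
|10⟩: (-0.3883 + 0.586i)(-0.6227) = (0.2418 - 0.3649i)
|11⟩: (-0.3883 + 0.586i)(-0.2994 + 0.7229i) = (-0.3074 - 0.4562i)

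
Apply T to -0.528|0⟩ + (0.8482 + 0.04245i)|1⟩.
-0.528|0⟩ + (0.5698 + 0.6298i)|1⟩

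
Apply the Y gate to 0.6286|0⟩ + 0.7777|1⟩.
-0.7777i|0⟩ + 0.6286i|1⟩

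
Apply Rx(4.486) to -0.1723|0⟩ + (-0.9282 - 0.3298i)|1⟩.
(-0.1508 + 0.7263i)|0⟩ + (0.578 + 0.3402i)|1⟩

Rx(4.486) = [[cos(θ/2), −i·sin(θ/2)], [−i·sin(θ/2), cos(θ/2)]]; θ = 4.486, cos(θ/2) ≈ -0.622712, sin(θ/2) ≈ 0.782451.
With a = amp(|0⟩) = -0.1723 and b = amp(|1⟩) = (-0.9282 - 0.3298i):
new amp(|0⟩) = (-0.622712)·a + (-0.782451i)·b = (-0.1508 + 0.7263i)
new amp(|1⟩) = (-0.782451i)·a + (-0.622712)·b = (0.578 + 0.3402i)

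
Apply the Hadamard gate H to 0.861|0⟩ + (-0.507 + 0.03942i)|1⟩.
(0.2503 + 0.02787i)|0⟩ + (0.9673 - 0.02787i)|1⟩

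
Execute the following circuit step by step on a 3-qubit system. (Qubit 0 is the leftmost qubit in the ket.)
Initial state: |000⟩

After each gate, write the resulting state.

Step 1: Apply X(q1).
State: |010⟩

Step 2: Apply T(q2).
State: |010⟩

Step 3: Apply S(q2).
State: |010⟩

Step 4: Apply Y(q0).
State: i|110⟩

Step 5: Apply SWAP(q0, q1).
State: i|110⟩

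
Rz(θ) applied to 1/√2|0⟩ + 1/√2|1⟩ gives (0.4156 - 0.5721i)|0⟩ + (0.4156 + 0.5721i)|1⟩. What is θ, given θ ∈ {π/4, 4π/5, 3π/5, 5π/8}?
3π/5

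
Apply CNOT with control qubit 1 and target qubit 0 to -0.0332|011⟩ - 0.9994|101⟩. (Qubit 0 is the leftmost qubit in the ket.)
-0.9994|101⟩ - 0.0332|111⟩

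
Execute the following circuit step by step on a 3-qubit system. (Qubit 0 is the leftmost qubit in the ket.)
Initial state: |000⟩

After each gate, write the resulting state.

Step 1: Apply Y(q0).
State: i|100⟩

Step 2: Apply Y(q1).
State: -|110⟩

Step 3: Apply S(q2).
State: -|110⟩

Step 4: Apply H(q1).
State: -1/√2|100⟩ + 1/√2|110⟩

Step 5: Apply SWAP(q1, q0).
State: -1/√2|010⟩ + 1/√2|110⟩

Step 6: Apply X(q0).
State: 1/√2|010⟩ - 1/√2|110⟩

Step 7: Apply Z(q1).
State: -1/√2|010⟩ + 1/√2|110⟩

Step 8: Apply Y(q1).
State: (1/√2)i|000⟩ - (1/√2)i|100⟩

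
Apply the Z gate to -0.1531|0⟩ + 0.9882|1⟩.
-0.1531|0⟩ - 0.9882|1⟩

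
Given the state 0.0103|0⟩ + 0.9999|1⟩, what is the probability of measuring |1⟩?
0.9998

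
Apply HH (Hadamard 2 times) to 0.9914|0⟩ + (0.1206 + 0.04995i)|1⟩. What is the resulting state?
0.9914|0⟩ + (0.1206 + 0.04995i)|1⟩

H² = I, so an even number of Hadamards cancels: H^2 = I and the state is unchanged.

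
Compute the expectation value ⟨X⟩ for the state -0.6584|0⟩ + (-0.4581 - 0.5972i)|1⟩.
0.6032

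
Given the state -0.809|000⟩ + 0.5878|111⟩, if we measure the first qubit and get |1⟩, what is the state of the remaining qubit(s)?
|11⟩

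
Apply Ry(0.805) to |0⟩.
0.9201|0⟩ + 0.3917|1⟩

Ry(0.805) = [[cos(θ/2), −sin(θ/2)], [sin(θ/2), cos(θ/2)]]; θ = 0.805, cos(θ/2) ≈ 0.920085, sin(θ/2) ≈ 0.39172.
With a = amp(|0⟩) = 1 and b = amp(|1⟩) = 0:
new amp(|0⟩) = (0.920085)·a + (-0.39172)·b = 0.9201
new amp(|1⟩) = (0.39172)·a + (0.920085)·b = 0.3917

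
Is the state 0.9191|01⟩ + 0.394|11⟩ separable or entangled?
Separable

Writing the state as a|00⟩ + b|01⟩ + c|10⟩ + d|11⟩, it is a product state iff ad − bc = 0.
Here (a, b, c, d) = (0, 0.9191, 0, 0.394): ad − bc = (0)(0.394) − (0.9191)(0) = 0, so the state is separable.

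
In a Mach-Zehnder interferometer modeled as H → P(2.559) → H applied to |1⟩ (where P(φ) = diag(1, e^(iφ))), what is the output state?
(0.9175 - 0.2751i)|0⟩ + (0.08248 + 0.2751i)|1⟩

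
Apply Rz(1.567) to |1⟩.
(0.7084 + 0.7058i)|1⟩

Rz(1.567) = [[e^(−iθ/2), 0], [0, e^(iθ/2)]] with e^(±iθ/2) = cos(θ/2) ± i·sin(θ/2); θ = 1.567, cos(θ/2) ≈ 0.708448, sin(θ/2) ≈ 0.705763.
With a = amp(|0⟩) = 0 and b = amp(|1⟩) = 1:
new amp(|0⟩) = (0.708448 - 0.705763i)·a = 0
new amp(|1⟩) = (0.708448 + 0.705763i)·b = (0.7084 + 0.7058i)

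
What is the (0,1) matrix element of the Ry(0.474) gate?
-0.2348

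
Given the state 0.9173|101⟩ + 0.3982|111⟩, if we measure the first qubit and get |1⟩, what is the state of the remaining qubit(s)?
0.9173|01⟩ + 0.3982|11⟩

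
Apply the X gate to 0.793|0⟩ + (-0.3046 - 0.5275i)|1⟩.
(-0.3046 - 0.5275i)|0⟩ + 0.793|1⟩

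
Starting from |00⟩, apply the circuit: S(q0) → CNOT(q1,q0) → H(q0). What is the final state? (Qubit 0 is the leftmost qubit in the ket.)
1/√2|00⟩ + 1/√2|10⟩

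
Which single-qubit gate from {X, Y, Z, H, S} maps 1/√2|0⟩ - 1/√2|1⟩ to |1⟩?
H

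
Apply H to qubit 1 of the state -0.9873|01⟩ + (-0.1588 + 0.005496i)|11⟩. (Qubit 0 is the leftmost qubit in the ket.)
-0.6981|00⟩ + 0.6981|01⟩ + (-0.1123 + 0.003886i)|10⟩ + (0.1123 - 0.003886i)|11⟩

H on qubit 1 mixes each pair of kets that differ only in qubit 1: amplitudes (a, b) of (|…0…⟩, |…1…⟩) become ((a + b)/√2, (a − b)/√2). Kets absent from the input have amplitude 0.
(|00⟩, |01⟩): (a, b) = (0, -0.9873) → (-0.6981, 0.6981)
(|10⟩, |11⟩): (a, b) = (0, (-0.1588 + 0.005496i)) → ((-0.1123 + 0.003886i), (0.1123 - 0.003886i))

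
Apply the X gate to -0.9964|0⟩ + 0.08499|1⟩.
0.08499|0⟩ - 0.9964|1⟩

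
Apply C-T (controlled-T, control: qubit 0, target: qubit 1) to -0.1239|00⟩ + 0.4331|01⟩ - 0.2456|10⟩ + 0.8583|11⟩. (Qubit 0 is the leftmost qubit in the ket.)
-0.1239|00⟩ + 0.4331|01⟩ - 0.2456|10⟩ + (0.6069 + 0.6069i)|11⟩

C-T leaves the control-|0⟩ kets |00⟩, |01⟩ unchanged and applies T to qubit 1 on the control-|1⟩ pair (|10⟩, |11⟩).
T = [[1, 0], [0, (1/√2 + (1/√2)i)]].
With a = amp(|10⟩) = -0.2456 and b = amp(|11⟩) = 0.8583:
new amp(|10⟩) = (1)·a = -0.2456
new amp(|11⟩) = (1/√2 + (1/√2)i)·b = (0.6069 + 0.6069i)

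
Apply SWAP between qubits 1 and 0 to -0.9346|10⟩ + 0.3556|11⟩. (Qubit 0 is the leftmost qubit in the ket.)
-0.9346|01⟩ + 0.3556|11⟩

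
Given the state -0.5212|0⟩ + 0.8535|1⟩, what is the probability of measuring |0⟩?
0.2716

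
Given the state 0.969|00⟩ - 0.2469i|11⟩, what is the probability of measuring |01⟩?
0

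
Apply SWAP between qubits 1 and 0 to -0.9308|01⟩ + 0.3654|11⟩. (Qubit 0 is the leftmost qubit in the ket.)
-0.9308|10⟩ + 0.3654|11⟩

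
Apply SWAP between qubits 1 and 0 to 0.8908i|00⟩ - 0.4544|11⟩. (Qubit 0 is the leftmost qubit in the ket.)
0.8908i|00⟩ - 0.4544|11⟩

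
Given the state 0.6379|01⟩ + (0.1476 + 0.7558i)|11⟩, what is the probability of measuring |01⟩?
0.4069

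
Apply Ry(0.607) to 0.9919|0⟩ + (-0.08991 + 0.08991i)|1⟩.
(0.9734 - 0.02687i)|0⟩ + (0.2106 + 0.0858i)|1⟩

Ry(0.607) = [[cos(θ/2), −sin(θ/2)], [sin(θ/2), cos(θ/2)]]; θ = 0.607, cos(θ/2) ≈ 0.954296, sin(θ/2) ≈ 0.298862.
With a = amp(|0⟩) = 0.9919 and b = amp(|1⟩) = (-0.08991 + 0.08991i):
new amp(|0⟩) = (0.954296)·a + (-0.298862)·b = (0.9734 - 0.02687i)
new amp(|1⟩) = (0.298862)·a + (0.954296)·b = (0.2106 + 0.0858i)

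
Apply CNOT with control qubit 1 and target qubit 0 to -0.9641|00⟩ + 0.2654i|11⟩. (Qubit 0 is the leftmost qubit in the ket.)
-0.9641|00⟩ + 0.2654i|01⟩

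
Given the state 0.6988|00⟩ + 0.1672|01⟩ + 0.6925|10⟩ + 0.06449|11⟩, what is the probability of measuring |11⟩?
0.004159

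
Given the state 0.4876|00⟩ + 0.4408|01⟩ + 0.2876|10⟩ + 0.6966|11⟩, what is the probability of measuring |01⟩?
0.1943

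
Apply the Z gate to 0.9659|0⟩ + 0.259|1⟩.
0.9659|0⟩ - 0.259|1⟩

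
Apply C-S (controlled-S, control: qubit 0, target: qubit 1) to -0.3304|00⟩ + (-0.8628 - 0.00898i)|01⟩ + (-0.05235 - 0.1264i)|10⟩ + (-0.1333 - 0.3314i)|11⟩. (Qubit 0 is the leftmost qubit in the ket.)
-0.3304|00⟩ + (-0.8628 - 0.00898i)|01⟩ + (-0.05235 - 0.1264i)|10⟩ + (0.3314 - 0.1333i)|11⟩

C-S leaves the control-|0⟩ kets |00⟩, |01⟩ unchanged and applies S to qubit 1 on the control-|1⟩ pair (|10⟩, |11⟩).
S = [[1, 0], [0, i]].
With a = amp(|10⟩) = (-0.05235 - 0.1264i) and b = amp(|11⟩) = (-0.1333 - 0.3314i):
new amp(|10⟩) = (1)·a = (-0.05235 - 0.1264i)
new amp(|11⟩) = (i)·b = (0.3314 - 0.1333i)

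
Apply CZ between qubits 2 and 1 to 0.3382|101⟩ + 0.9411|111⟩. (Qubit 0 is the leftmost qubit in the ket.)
0.3382|101⟩ - 0.9411|111⟩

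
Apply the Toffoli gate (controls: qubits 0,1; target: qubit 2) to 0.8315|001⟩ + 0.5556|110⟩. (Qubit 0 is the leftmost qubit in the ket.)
0.8315|001⟩ + 0.5556|111⟩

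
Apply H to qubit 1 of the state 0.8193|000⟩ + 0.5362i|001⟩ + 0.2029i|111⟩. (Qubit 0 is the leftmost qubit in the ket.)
0.5793|000⟩ + 0.3792i|001⟩ + 0.5793|010⟩ + 0.3792i|011⟩ + 0.1435i|101⟩ - 0.1435i|111⟩

H on qubit 1 mixes each pair of kets that differ only in qubit 1: amplitudes (a, b) of (|…0…⟩, |…1…⟩) become ((a + b)/√2, (a − b)/√2). Kets absent from the input have amplitude 0.
(|000⟩, |010⟩): (a, b) = (0.8193, 0) → (0.5793, 0.5793)
(|001⟩, |011⟩): (a, b) = (0.5362i, 0) → (0.3792i, 0.3792i)
(|101⟩, |111⟩): (a, b) = (0, 0.2029i) → (0.1435i, -0.1435i)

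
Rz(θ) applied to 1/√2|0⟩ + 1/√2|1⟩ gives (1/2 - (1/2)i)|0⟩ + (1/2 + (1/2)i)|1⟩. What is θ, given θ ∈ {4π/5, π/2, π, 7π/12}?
π/2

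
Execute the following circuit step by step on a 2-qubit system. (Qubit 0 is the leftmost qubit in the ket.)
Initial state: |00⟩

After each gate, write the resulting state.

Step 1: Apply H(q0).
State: 1/√2|00⟩ + 1/√2|10⟩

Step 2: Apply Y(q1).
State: (1/√2)i|01⟩ + (1/√2)i|11⟩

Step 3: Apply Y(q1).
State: 1/√2|00⟩ + 1/√2|10⟩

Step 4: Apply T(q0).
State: 1/√2|00⟩ + (1/2 + (1/2)i)|10⟩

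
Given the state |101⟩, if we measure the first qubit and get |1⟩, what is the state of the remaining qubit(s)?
|01⟩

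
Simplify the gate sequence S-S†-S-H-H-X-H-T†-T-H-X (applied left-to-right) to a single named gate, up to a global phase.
S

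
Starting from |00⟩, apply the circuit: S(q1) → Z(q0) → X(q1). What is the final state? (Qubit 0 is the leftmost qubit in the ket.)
|01⟩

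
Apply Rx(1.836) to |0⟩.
0.6074|0⟩ - 0.7944i|1⟩

Rx(1.836) = [[cos(θ/2), −i·sin(θ/2)], [−i·sin(θ/2), cos(θ/2)]]; θ = 1.836, cos(θ/2) ≈ 0.60741, sin(θ/2) ≈ 0.794388.
With a = amp(|0⟩) = 1 and b = amp(|1⟩) = 0:
new amp(|0⟩) = (0.60741)·a + (-0.794388i)·b = 0.6074
new amp(|1⟩) = (-0.794388i)·a + (0.60741)·b = -0.7944i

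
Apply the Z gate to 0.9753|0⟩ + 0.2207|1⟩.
0.9753|0⟩ - 0.2207|1⟩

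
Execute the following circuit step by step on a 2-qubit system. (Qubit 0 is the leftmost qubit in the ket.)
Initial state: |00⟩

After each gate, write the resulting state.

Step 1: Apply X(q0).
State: |10⟩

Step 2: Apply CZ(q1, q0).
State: |10⟩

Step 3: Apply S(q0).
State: i|10⟩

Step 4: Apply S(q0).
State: -|10⟩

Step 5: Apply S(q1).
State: -|10⟩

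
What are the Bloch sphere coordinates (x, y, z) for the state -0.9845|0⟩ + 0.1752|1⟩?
(-0.345, 0, 0.9385)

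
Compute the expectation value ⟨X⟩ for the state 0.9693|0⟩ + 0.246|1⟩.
0.4769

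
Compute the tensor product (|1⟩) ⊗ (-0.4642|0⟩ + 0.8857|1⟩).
-0.4642|10⟩ + 0.8857|11⟩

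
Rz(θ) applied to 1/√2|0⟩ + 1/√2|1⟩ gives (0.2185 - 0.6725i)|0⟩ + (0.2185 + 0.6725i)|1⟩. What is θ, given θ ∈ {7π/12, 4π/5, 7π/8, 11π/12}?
4π/5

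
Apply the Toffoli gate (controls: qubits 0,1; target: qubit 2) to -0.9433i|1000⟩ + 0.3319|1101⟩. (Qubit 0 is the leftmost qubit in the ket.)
-0.9433i|1000⟩ + 0.3319|1111⟩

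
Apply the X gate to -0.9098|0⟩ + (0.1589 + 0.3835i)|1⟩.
(0.1589 + 0.3835i)|0⟩ - 0.9098|1⟩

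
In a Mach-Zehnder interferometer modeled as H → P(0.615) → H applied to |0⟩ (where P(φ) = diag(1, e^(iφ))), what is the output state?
(0.9084 + 0.2885i)|0⟩ + (0.09161 - 0.2885i)|1⟩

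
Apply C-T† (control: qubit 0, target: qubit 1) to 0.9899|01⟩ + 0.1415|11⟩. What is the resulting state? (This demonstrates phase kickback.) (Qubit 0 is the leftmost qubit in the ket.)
0.9899|01⟩ + (0.1001 - 0.1001i)|11⟩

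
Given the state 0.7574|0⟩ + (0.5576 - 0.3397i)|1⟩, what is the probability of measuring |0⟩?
0.5737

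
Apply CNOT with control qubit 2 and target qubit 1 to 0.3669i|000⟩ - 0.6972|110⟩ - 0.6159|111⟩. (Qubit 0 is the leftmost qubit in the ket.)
0.3669i|000⟩ - 0.6159|101⟩ - 0.6972|110⟩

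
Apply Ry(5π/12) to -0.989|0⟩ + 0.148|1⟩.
-0.8747|0⟩ - 0.4846|1⟩

Ry(5π/12) = [[cos(θ/2), −sin(θ/2)], [sin(θ/2), cos(θ/2)]]; θ = 5π/12, cos(θ/2) ≈ 0.793353, sin(θ/2) ≈ 0.608761.
With a = amp(|0⟩) = -0.989 and b = amp(|1⟩) = 0.148:
new amp(|0⟩) = (0.793353)·a + (-0.608761)·b = -0.8747
new amp(|1⟩) = (0.608761)·a + (0.793353)·b = -0.4846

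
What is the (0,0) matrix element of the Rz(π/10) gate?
(0.9877 - 0.1564i)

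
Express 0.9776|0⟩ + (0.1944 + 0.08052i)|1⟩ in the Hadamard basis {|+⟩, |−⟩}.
(0.8287 + 0.05694i)|+⟩ + (0.5538 - 0.05694i)|−⟩

With |ψ⟩ = α|0⟩ + β|1⟩, the Hadamard-basis coefficients are ⟨+|ψ⟩ = (α + β)/√2 and ⟨−|ψ⟩ = (α − β)/√2.
Here α = 0.9776, β = (0.1944 + 0.08052i): (α + β)/√2 = (0.8287 + 0.05694i), (α − β)/√2 = (0.5538 - 0.05694i).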